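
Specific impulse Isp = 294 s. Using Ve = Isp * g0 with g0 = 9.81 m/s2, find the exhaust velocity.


Ve = Isp * g0 = 294 * 9.81 = 2884.1 m/s

2884.1 m/s


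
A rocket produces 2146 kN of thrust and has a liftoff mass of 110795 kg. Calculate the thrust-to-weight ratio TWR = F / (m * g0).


TWR = 2146000 / (110795 * 9.81) = 1.97

1.97


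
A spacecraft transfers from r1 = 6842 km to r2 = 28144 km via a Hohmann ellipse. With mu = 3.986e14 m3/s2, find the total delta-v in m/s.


V1 = sqrt(mu/r1) = 7632.68 m/s
dV1 = V1*(sqrt(2*r2/(r1+r2)) - 1) = 2048.71 m/s
V2 = sqrt(mu/r2) = 3763.36 m/s
dV2 = V2*(1 - sqrt(2*r1/(r1+r2))) = 1409.75 m/s
Total dV = 3458 m/s

3458 m/s


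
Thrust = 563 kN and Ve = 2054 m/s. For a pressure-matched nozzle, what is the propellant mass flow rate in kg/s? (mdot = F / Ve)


mdot = F / Ve = 563000 / 2054 = 274.1 kg/s

274.1 kg/s


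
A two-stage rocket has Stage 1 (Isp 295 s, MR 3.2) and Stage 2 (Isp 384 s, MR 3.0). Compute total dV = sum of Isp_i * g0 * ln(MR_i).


dV1 = 295 * 9.81 * ln(3.2) = 3366.1 m/s
dV2 = 384 * 9.81 * ln(3.0) = 4138.5 m/s
Total dV = 3366.1 + 4138.5 = 7504.6 m/s ~ 7505 m/s

7505 m/s


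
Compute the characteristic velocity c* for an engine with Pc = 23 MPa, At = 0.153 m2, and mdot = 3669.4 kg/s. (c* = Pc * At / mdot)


c* = 23e6 * 0.153 / 3669.4 = 959 m/s

959 m/s


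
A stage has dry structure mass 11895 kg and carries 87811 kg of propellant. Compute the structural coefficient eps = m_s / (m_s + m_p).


eps = 11895 / (11895 + 87811) = 0.1193

0.1193


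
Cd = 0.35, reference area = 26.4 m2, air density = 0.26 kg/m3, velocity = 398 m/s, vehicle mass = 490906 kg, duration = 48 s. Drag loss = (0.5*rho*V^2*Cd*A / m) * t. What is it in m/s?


D = 0.5 * 0.26 * 398^2 * 0.35 * 26.4 = 190274.88 N
a = 190274.88 / 490906 = 0.3876 m/s2
dV = 0.3876 * 48 = 18.6 m/s

18.6 m/s


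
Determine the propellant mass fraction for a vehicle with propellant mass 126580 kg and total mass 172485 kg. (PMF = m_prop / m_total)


PMF = 126580 / 172485 = 0.734

0.734


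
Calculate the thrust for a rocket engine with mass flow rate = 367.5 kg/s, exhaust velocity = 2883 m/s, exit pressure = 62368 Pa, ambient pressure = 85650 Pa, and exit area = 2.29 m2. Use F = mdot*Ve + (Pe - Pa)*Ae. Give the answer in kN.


F = 367.5 * 2883 + (62368 - 85650) * 2.29 = 1.0062e+06 N = 1006.2 kN

1006.2 kN


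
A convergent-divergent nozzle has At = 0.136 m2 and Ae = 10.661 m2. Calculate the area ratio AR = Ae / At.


AR = 10.661 / 0.136 = 78.4

78.4


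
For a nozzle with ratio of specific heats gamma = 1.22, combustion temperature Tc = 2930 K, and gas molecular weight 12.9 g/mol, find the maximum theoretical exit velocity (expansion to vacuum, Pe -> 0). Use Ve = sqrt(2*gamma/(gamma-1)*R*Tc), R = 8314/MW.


R = 8314 / 12.9 = 644.5 J/(kg.K)
Ve = sqrt(2 * 1.22 / (1.22 - 1) * 644.5 * 2930) = 4576 m/s

4576 m/s


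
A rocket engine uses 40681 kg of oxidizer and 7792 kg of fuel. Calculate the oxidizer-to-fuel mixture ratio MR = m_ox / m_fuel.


MR = 40681 / 7792 = 5.22

5.22


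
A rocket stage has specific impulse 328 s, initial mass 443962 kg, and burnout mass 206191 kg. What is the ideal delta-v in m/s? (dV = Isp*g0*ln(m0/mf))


Ve = 328 * 9.81 = 3217.68 m/s
dV = 3217.68 * ln(443962/206191) = 2468 m/s

2468 m/s


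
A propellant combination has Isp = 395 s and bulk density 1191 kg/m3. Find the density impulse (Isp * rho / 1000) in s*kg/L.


rho*Isp = 395 * 1191 / 1000 = 470 s*kg/L

470 s*kg/L


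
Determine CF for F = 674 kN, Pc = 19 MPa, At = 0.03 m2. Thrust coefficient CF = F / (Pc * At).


CF = 674000 / (19e6 * 0.03) = 1.18

1.18


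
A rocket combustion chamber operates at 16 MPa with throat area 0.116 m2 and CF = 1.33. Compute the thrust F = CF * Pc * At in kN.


F = 1.33 * 16e6 * 0.116 = 2.4685e+06 N = 2468.5 kN

2468.5 kN


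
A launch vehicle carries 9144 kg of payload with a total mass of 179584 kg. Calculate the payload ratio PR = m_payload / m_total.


PR = 9144 / 179584 = 0.0509

0.0509


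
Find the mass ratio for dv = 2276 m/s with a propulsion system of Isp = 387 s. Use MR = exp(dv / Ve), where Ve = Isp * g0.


Ve = 387 * 9.81 = 3796.47 m/s
MR = exp(2276 / 3796.47) = 1.821

1.821


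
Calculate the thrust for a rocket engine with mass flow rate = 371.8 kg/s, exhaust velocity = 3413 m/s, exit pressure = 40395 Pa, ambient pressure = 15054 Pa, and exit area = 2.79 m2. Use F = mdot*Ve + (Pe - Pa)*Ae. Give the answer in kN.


F = 371.8 * 3413 + (40395 - 15054) * 2.79 = 1.3397e+06 N = 1339.7 kN

1339.7 kN


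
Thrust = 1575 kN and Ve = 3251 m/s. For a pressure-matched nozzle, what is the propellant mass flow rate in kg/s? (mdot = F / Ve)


mdot = F / Ve = 1575000 / 3251 = 484.5 kg/s

484.5 kg/s


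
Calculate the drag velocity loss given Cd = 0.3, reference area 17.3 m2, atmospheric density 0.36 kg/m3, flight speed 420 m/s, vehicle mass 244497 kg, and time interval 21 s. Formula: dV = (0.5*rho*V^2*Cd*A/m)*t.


D = 0.5 * 0.36 * 420^2 * 0.3 * 17.3 = 164792.88 N
a = 164792.88 / 244497 = 0.674 m/s2
dV = 0.674 * 21 = 14.2 m/s

14.2 m/s


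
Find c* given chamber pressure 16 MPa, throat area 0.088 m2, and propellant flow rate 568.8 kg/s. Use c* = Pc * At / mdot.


c* = 16e6 * 0.088 / 568.8 = 2475 m/s

2475 m/s


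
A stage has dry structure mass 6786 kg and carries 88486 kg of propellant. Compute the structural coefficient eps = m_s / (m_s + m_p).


eps = 6786 / (6786 + 88486) = 0.0712

0.0712


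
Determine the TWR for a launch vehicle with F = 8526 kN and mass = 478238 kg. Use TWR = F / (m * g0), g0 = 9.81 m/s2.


TWR = 8526000 / (478238 * 9.81) = 1.82

1.82


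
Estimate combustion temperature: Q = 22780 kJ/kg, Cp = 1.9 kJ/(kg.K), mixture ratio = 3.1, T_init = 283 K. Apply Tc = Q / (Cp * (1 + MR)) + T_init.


Tc = 22780 / (1.9 * (1 + 3.1)) + 283 = 3207 K

3207 K


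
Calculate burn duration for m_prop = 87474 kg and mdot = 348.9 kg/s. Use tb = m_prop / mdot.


tb = 87474 / 348.9 = 250.7 s

250.7 s


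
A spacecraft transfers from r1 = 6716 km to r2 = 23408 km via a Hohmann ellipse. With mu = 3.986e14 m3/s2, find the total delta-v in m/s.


V1 = sqrt(mu/r1) = 7703.95 m/s
dV1 = V1*(sqrt(2*r2/(r1+r2)) - 1) = 1900.1 m/s
V2 = sqrt(mu/r2) = 4126.54 m/s
dV2 = V2*(1 - sqrt(2*r1/(r1+r2))) = 1371.04 m/s
Total dV = 3271 m/s

3271 m/s


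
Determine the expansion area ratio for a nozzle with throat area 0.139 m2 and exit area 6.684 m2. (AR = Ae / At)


AR = 6.684 / 0.139 = 48.1

48.1


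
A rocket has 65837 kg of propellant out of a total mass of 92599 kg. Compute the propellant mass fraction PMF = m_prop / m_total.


PMF = 65837 / 92599 = 0.711

0.711


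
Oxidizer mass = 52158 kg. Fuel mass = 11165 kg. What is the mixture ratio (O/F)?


MR = 52158 / 11165 = 4.67

4.67


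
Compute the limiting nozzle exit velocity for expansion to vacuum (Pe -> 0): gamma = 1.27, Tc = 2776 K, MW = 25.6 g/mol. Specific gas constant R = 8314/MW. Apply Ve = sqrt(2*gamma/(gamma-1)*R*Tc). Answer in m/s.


R = 8314 / 25.6 = 324.77 J/(kg.K)
Ve = sqrt(2 * 1.27 / (1.27 - 1) * 324.77 * 2776) = 2912 m/s

2912 m/s


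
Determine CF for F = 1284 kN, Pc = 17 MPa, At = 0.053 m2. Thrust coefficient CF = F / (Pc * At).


CF = 1284000 / (17e6 * 0.053) = 1.43

1.43


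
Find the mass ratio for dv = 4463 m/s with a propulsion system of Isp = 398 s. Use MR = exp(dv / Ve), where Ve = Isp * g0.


Ve = 398 * 9.81 = 3904.38 m/s
MR = exp(4463 / 3904.38) = 3.136

3.136


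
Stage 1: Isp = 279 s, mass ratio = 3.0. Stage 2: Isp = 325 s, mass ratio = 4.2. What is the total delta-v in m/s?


dV1 = 279 * 9.81 * ln(3.0) = 3006.9 m/s
dV2 = 325 * 9.81 * ln(4.2) = 4575.4 m/s
Total dV = 3006.9 + 4575.4 = 7582.3 m/s ~ 7582 m/s

7582 m/s


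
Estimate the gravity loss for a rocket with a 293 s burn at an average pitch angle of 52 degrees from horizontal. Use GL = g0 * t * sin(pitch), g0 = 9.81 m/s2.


GL = 9.81 * 293 * sin(52 deg) = 2265 m/s

2265 m/s


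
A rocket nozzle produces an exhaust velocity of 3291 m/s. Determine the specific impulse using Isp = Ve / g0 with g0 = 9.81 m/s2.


Isp = Ve / g0 = 3291 / 9.81 = 335.5 s

335.5 s


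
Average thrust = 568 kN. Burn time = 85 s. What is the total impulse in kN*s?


It = 568 * 85 = 48280 kN*s

48280 kN*s


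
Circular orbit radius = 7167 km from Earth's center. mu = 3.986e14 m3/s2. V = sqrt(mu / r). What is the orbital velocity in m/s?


V = sqrt(3.986e14 / 7167000) = 7458 m/s

7458 m/s


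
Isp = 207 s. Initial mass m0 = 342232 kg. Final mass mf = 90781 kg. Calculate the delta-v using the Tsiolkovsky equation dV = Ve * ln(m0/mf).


Ve = 207 * 9.81 = 2030.67 m/s
dV = 2030.67 * ln(342232/90781) = 2695 m/s

2695 m/s


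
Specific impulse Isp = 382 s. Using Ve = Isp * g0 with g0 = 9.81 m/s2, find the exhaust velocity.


Ve = Isp * g0 = 382 * 9.81 = 3747.4 m/s

3747.4 m/s


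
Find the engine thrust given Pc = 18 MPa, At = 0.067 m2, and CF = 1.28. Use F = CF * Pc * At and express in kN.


F = 1.28 * 18e6 * 0.067 = 1.5437e+06 N = 1543.7 kN

1543.7 kN


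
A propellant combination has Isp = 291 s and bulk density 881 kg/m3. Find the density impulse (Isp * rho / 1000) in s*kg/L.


rho*Isp = 291 * 881 / 1000 = 256 s*kg/L

256 s*kg/L


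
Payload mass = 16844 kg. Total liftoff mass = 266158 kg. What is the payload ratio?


PR = 16844 / 266158 = 0.0633

0.0633


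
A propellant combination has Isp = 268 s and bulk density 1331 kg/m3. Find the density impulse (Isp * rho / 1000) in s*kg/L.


rho*Isp = 268 * 1331 / 1000 = 357 s*kg/L

357 s*kg/L


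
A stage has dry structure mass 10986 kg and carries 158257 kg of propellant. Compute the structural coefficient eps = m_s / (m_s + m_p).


eps = 10986 / (10986 + 158257) = 0.0649

0.0649


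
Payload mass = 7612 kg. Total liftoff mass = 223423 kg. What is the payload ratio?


PR = 7612 / 223423 = 0.0341

0.0341


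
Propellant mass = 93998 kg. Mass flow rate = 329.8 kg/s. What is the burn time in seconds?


tb = 93998 / 329.8 = 285.0 s

285.0 s


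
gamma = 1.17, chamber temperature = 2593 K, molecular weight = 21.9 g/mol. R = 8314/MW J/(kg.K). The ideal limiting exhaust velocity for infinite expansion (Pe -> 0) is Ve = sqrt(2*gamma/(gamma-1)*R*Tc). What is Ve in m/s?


R = 8314 / 21.9 = 379.63 J/(kg.K)
Ve = sqrt(2 * 1.17 / (1.17 - 1) * 379.63 * 2593) = 3681 m/s

3681 m/s


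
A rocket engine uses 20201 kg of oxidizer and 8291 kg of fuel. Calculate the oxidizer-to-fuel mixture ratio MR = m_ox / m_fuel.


MR = 20201 / 8291 = 2.44

2.44


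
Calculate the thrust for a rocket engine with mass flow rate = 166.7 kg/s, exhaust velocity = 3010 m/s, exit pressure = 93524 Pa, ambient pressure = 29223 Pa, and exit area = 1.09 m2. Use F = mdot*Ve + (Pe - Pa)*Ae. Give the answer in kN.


F = 166.7 * 3010 + (93524 - 29223) * 1.09 = 571855.0 N = 571.9 kN

571.9 kN


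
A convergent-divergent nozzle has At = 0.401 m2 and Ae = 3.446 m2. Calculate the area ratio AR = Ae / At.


AR = 3.446 / 0.401 = 8.6

8.6


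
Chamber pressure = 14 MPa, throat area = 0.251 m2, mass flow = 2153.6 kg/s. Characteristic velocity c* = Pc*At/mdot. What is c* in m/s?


c* = 14e6 * 0.251 / 2153.6 = 1632 m/s

1632 m/s


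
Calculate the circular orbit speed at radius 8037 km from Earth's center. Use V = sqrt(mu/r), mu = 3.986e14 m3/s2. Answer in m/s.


V = sqrt(3.986e14 / 8037000) = 7042 m/s

7042 m/s


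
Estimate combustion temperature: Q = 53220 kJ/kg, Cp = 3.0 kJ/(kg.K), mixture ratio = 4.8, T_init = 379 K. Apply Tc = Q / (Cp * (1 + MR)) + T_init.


Tc = 53220 / (3.0 * (1 + 4.8)) + 379 = 3438 K

3438 K


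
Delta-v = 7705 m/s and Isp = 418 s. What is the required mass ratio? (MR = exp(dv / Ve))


Ve = 418 * 9.81 = 4100.58 m/s
MR = exp(7705 / 4100.58) = 6.547

6.547


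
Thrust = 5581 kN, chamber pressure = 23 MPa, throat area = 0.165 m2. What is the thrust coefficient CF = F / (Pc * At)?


CF = 5581000 / (23e6 * 0.165) = 1.47

1.47


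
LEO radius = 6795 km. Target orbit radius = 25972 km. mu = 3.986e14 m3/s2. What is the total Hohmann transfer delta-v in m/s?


V1 = sqrt(mu/r1) = 7659.03 m/s
dV1 = V1*(sqrt(2*r2/(r1+r2)) - 1) = 1984.21 m/s
V2 = sqrt(mu/r2) = 3917.56 m/s
dV2 = V2*(1 - sqrt(2*r1/(r1+r2))) = 1394.62 m/s
Total dV = 3379 m/s

3379 m/s


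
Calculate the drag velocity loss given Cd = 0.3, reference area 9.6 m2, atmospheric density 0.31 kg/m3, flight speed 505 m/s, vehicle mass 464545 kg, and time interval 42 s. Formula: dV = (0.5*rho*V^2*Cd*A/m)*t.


D = 0.5 * 0.31 * 505^2 * 0.3 * 9.6 = 113843.16 N
a = 113843.16 / 464545 = 0.2451 m/s2
dV = 0.2451 * 42 = 10.3 m/s

10.3 m/s


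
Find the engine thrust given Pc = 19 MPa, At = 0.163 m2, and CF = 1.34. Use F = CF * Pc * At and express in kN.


F = 1.34 * 19e6 * 0.163 = 4.1500e+06 N = 4150.0 kN

4150.0 kN


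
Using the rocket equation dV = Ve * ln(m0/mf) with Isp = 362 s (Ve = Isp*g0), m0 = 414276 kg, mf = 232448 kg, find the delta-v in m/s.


Ve = 362 * 9.81 = 3551.22 m/s
dV = 3551.22 * ln(414276/232448) = 2052 m/s

2052 m/s


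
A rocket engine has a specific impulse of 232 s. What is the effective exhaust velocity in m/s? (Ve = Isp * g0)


Ve = Isp * g0 = 232 * 9.81 = 2275.9 m/s

2275.9 m/s


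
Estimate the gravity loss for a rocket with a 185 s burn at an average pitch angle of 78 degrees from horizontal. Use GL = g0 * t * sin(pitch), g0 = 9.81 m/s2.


GL = 9.81 * 185 * sin(78 deg) = 1775 m/s

1775 m/s


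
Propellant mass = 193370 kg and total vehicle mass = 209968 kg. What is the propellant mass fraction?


PMF = 193370 / 209968 = 0.921

0.921


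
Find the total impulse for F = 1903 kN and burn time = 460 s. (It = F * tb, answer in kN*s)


It = 1903 * 460 = 875380 kN*s

875380 kN*s


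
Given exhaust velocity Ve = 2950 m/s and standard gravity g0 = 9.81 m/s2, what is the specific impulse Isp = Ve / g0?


Isp = Ve / g0 = 2950 / 9.81 = 300.7 s

300.7 s


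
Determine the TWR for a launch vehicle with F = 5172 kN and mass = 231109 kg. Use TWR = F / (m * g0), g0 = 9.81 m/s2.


TWR = 5172000 / (231109 * 9.81) = 2.28

2.28


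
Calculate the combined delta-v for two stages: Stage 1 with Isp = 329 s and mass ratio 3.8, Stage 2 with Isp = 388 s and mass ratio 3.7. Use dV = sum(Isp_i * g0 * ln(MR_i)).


dV1 = 329 * 9.81 * ln(3.8) = 4308.7 m/s
dV2 = 388 * 9.81 * ln(3.7) = 4979.9 m/s
Total dV = 4308.7 + 4979.9 = 9288.6 m/s ~ 9289 m/s

9289 m/s


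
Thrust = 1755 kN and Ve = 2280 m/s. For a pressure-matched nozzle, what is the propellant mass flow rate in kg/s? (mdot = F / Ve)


mdot = F / Ve = 1755000 / 2280 = 769.7 kg/s

769.7 kg/s


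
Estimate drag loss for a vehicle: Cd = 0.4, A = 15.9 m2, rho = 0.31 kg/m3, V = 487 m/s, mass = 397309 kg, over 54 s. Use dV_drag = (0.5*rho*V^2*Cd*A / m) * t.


D = 0.5 * 0.31 * 487^2 * 0.4 * 15.9 = 233801.2 N
a = 233801.2 / 397309 = 0.5885 m/s2
dV = 0.5885 * 54 = 31.8 m/s

31.8 m/s


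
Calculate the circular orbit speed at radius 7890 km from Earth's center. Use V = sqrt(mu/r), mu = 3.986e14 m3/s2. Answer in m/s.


V = sqrt(3.986e14 / 7890000) = 7108 m/s

7108 m/s


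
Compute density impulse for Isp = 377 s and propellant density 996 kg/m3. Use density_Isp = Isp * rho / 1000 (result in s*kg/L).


rho*Isp = 377 * 996 / 1000 = 375 s*kg/L

375 s*kg/L


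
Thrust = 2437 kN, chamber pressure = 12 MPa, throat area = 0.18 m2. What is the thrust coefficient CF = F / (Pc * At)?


CF = 2437000 / (12e6 * 0.18) = 1.13

1.13


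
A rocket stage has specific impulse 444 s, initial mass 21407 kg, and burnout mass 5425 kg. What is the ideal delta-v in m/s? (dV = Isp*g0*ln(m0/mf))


Ve = 444 * 9.81 = 4355.64 m/s
dV = 4355.64 * ln(21407/5425) = 5979 m/s

5979 m/s


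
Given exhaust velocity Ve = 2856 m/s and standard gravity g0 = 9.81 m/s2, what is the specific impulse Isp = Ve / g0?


Isp = Ve / g0 = 2856 / 9.81 = 291.1 s

291.1 s


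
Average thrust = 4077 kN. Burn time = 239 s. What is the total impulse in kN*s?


It = 4077 * 239 = 974403 kN*s

974403 kN*s


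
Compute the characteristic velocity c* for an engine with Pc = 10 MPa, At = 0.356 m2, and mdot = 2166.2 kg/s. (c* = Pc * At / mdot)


c* = 10e6 * 0.356 / 2166.2 = 1643 m/s

1643 m/s


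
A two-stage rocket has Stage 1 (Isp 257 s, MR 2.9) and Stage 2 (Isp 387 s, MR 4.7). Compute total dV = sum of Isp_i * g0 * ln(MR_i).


dV1 = 257 * 9.81 * ln(2.9) = 2684.3 m/s
dV2 = 387 * 9.81 * ln(4.7) = 5875.3 m/s
Total dV = 2684.3 + 5875.3 = 8559.6 m/s ~ 8560 m/s

8560 m/s


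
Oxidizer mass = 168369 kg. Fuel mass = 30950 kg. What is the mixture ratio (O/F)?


MR = 168369 / 30950 = 5.44

5.44


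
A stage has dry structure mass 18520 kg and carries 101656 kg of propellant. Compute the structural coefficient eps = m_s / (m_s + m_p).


eps = 18520 / (18520 + 101656) = 0.1541

0.1541


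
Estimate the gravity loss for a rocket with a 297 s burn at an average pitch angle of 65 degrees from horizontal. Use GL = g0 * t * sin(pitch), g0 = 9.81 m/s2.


GL = 9.81 * 297 * sin(65 deg) = 2641 m/s

2641 m/s


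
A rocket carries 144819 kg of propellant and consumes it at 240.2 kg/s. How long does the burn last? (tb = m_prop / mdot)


tb = 144819 / 240.2 = 602.9 s

602.9 s


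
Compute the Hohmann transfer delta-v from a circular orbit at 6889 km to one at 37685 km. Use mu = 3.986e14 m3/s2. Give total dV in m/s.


V1 = sqrt(mu/r1) = 7606.6 m/s
dV1 = V1*(sqrt(2*r2/(r1+r2)) - 1) = 2284.6 m/s
V2 = sqrt(mu/r2) = 3252.25 m/s
dV2 = V2*(1 - sqrt(2*r1/(r1+r2))) = 1444.09 m/s
Total dV = 3729 m/s

3729 m/s


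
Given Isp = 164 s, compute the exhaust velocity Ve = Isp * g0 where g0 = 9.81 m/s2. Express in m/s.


Ve = Isp * g0 = 164 * 9.81 = 1608.8 m/s

1608.8 m/s


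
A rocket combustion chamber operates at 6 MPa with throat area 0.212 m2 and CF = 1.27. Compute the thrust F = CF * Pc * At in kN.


F = 1.27 * 6e6 * 0.212 = 1.6154e+06 N = 1615.4 kN

1615.4 kN


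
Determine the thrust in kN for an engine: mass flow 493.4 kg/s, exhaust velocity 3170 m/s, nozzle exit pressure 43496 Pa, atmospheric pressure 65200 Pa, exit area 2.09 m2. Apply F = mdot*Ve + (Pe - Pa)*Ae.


F = 493.4 * 3170 + (43496 - 65200) * 2.09 = 1.5187e+06 N = 1518.7 kN

1518.7 kN


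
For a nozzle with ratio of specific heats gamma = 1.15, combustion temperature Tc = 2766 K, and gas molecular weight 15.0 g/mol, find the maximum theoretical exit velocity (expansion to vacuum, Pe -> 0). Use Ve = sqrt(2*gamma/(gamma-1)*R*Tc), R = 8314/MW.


R = 8314 / 15.0 = 554.27 J/(kg.K)
Ve = sqrt(2 * 1.15 / (1.15 - 1) * 554.27 * 2766) = 4848 m/s

4848 m/s


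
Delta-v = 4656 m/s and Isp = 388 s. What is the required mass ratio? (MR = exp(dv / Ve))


Ve = 388 * 9.81 = 3806.28 m/s
MR = exp(4656 / 3806.28) = 3.398

3.398


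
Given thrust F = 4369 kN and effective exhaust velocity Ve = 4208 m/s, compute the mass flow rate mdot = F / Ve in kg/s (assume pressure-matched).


mdot = F / Ve = 4369000 / 4208 = 1038.3 kg/s

1038.3 kg/s


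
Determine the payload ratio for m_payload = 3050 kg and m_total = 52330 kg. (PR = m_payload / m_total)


PR = 3050 / 52330 = 0.0583

0.0583


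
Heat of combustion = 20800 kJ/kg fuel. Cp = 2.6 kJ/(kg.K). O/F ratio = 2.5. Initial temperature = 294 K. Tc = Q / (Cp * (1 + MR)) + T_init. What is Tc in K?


Tc = 20800 / (2.6 * (1 + 2.5)) + 294 = 2580 K

2580 K


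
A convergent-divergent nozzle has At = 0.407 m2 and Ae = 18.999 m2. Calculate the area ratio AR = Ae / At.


AR = 18.999 / 0.407 = 46.7

46.7


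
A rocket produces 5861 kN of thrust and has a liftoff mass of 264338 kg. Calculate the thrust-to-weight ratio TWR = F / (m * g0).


TWR = 5861000 / (264338 * 9.81) = 2.26

2.26


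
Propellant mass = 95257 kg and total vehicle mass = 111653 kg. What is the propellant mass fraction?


PMF = 95257 / 111653 = 0.853

0.853


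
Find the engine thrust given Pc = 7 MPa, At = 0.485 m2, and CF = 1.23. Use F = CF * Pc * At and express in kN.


F = 1.23 * 7e6 * 0.485 = 4.1758e+06 N = 4175.9 kN

4175.9 kN


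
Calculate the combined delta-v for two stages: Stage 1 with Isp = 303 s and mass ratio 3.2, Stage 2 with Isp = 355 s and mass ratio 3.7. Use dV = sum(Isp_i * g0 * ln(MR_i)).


dV1 = 303 * 9.81 * ln(3.2) = 3457.4 m/s
dV2 = 355 * 9.81 * ln(3.7) = 4556.3 m/s
Total dV = 3457.4 + 4556.3 = 8013.7 m/s ~ 8014 m/s

8014 m/s


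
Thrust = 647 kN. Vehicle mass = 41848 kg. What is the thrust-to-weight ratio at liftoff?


TWR = 647000 / (41848 * 9.81) = 1.58

1.58


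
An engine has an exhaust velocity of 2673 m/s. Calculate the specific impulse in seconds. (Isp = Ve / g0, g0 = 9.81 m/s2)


Isp = Ve / g0 = 2673 / 9.81 = 272.5 s

272.5 s


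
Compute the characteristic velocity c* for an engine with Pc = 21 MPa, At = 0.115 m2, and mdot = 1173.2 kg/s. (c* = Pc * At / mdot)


c* = 21e6 * 0.115 / 1173.2 = 2058 m/s

2058 m/s


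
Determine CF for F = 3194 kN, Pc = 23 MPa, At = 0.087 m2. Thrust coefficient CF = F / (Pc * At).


CF = 3194000 / (23e6 * 0.087) = 1.6

1.6


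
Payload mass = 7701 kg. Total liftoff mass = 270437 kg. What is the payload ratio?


PR = 7701 / 270437 = 0.0285

0.0285


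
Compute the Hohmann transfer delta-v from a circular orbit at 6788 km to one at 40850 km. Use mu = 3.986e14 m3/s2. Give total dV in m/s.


V1 = sqrt(mu/r1) = 7662.98 m/s
dV1 = V1*(sqrt(2*r2/(r1+r2)) - 1) = 2372.36 m/s
V2 = sqrt(mu/r2) = 3123.72 m/s
dV2 = V2*(1 - sqrt(2*r1/(r1+r2))) = 1456.16 m/s
Total dV = 3829 m/s

3829 m/s


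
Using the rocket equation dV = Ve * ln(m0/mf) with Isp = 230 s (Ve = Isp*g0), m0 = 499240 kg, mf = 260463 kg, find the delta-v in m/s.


Ve = 230 * 9.81 = 2256.3 m/s
dV = 2256.3 * ln(499240/260463) = 1468 m/s

1468 m/s


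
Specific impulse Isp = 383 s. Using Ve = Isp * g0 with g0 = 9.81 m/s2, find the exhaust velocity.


Ve = Isp * g0 = 383 * 9.81 = 3757.2 m/s

3757.2 m/s


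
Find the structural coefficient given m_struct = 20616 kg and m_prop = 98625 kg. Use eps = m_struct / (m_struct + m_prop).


eps = 20616 / (20616 + 98625) = 0.1729

0.1729


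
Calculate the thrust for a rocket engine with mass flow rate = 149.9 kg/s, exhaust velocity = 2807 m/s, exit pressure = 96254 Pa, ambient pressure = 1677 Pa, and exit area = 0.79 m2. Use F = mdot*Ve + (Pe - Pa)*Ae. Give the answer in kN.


F = 149.9 * 2807 + (96254 - 1677) * 0.79 = 495485.0 N = 495.5 kN

495.5 kN


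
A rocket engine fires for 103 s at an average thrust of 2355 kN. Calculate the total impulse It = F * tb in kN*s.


It = 2355 * 103 = 242565 kN*s

242565 kN*s


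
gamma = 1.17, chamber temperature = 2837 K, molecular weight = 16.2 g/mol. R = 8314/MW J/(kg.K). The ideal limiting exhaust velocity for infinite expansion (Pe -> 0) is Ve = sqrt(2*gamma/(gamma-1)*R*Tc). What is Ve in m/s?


R = 8314 / 16.2 = 513.21 J/(kg.K)
Ve = sqrt(2 * 1.17 / (1.17 - 1) * 513.21 * 2837) = 4477 m/s

4477 m/s


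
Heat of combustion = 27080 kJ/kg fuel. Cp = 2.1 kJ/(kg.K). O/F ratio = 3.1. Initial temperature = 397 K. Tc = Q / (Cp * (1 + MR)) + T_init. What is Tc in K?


Tc = 27080 / (2.1 * (1 + 3.1)) + 397 = 3542 K

3542 K


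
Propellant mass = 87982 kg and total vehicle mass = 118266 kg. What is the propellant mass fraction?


PMF = 87982 / 118266 = 0.744

0.744


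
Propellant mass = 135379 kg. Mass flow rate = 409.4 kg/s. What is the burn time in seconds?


tb = 135379 / 409.4 = 330.7 s

330.7 s


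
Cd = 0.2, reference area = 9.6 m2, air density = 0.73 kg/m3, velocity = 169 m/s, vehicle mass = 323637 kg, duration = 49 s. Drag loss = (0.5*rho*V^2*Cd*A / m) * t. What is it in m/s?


D = 0.5 * 0.73 * 169^2 * 0.2 * 9.6 = 20015.55 N
a = 20015.55 / 323637 = 0.0618 m/s2
dV = 0.0618 * 49 = 3.0 m/s

3.0 m/s


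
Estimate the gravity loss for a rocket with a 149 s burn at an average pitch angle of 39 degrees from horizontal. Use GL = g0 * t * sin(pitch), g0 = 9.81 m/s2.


GL = 9.81 * 149 * sin(39 deg) = 920 m/s

920 m/s


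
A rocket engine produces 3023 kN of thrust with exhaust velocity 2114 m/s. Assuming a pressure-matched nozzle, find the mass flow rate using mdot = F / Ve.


mdot = F / Ve = 3023000 / 2114 = 1430.0 kg/s

1430.0 kg/s


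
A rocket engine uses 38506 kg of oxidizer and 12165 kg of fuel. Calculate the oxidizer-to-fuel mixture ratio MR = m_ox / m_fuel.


MR = 38506 / 12165 = 3.17

3.17


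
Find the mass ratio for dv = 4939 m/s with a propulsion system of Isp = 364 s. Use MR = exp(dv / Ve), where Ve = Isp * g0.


Ve = 364 * 9.81 = 3570.84 m/s
MR = exp(4939 / 3570.84) = 3.987

3.987


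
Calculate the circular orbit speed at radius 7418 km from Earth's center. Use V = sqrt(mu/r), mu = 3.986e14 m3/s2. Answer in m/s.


V = sqrt(3.986e14 / 7418000) = 7330 m/s

7330 m/s


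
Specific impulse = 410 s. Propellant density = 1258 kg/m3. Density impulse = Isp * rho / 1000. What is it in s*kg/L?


rho*Isp = 410 * 1258 / 1000 = 516 s*kg/L

516 s*kg/L


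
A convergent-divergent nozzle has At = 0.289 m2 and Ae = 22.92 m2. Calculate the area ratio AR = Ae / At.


AR = 22.92 / 0.289 = 79.3

79.3


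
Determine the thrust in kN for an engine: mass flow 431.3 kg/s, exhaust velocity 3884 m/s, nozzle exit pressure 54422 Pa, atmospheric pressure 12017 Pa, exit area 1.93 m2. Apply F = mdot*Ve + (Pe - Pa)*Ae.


F = 431.3 * 3884 + (54422 - 12017) * 1.93 = 1.7570e+06 N = 1757.0 kN

1757.0 kN


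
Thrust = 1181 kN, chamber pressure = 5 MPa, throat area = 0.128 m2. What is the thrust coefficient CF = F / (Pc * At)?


CF = 1181000 / (5e6 * 0.128) = 1.85

1.85


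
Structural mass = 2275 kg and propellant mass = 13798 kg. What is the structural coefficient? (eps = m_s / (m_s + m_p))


eps = 2275 / (2275 + 13798) = 0.1415

0.1415


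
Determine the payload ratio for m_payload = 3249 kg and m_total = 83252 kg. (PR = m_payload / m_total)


PR = 3249 / 83252 = 0.039

0.039


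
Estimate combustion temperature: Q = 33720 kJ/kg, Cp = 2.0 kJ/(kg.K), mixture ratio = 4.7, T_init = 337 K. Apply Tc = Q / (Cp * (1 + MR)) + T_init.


Tc = 33720 / (2.0 * (1 + 4.7)) + 337 = 3295 K

3295 K


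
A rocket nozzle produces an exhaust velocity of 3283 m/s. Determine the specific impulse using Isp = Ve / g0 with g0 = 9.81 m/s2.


Isp = Ve / g0 = 3283 / 9.81 = 334.7 s

334.7 s


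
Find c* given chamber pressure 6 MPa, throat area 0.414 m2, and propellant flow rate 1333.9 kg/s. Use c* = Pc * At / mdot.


c* = 6e6 * 0.414 / 1333.9 = 1862 m/s

1862 m/s


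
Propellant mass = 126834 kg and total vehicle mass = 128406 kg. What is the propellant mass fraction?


PMF = 126834 / 128406 = 0.988

0.988


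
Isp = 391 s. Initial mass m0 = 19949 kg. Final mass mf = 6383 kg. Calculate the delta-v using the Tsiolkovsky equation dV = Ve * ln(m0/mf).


Ve = 391 * 9.81 = 3835.71 m/s
dV = 3835.71 * ln(19949/6383) = 4371 m/s

4371 m/s


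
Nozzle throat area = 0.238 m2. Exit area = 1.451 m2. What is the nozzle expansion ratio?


AR = 1.451 / 0.238 = 6.1

6.1


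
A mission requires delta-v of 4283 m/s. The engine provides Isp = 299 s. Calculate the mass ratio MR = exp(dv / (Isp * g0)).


Ve = 299 * 9.81 = 2933.19 m/s
MR = exp(4283 / 2933.19) = 4.307

4.307


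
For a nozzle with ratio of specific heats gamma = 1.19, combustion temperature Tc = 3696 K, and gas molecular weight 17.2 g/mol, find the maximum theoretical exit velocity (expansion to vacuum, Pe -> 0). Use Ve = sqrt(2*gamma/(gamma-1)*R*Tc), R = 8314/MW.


R = 8314 / 17.2 = 483.37 J/(kg.K)
Ve = sqrt(2 * 1.19 / (1.19 - 1) * 483.37 * 3696) = 4731 m/s

4731 m/s


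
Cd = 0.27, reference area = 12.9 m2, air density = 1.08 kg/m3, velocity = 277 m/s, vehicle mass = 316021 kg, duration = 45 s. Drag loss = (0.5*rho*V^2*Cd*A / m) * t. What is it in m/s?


D = 0.5 * 1.08 * 277^2 * 0.27 * 12.9 = 144313.44 N
a = 144313.44 / 316021 = 0.4567 m/s2
dV = 0.4567 * 45 = 20.5 m/s

20.5 m/s


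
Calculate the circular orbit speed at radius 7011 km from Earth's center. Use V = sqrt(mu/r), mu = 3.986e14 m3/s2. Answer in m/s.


V = sqrt(3.986e14 / 7011000) = 7540 m/s

7540 m/s


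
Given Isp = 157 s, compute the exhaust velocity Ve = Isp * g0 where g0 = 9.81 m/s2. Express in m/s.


Ve = Isp * g0 = 157 * 9.81 = 1540.2 m/s

1540.2 m/s


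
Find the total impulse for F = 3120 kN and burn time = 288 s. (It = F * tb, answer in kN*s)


It = 3120 * 288 = 898560 kN*s

898560 kN*s


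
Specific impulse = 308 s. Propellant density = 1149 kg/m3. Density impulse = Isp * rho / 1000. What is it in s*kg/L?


rho*Isp = 308 * 1149 / 1000 = 354 s*kg/L

354 s*kg/L


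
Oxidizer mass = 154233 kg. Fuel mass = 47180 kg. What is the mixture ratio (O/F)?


MR = 154233 / 47180 = 3.27

3.27


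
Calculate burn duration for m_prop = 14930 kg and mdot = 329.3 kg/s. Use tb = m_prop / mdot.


tb = 14930 / 329.3 = 45.3 s

45.3 s


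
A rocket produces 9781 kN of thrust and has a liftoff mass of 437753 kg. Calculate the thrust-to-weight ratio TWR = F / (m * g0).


TWR = 9781000 / (437753 * 9.81) = 2.28

2.28


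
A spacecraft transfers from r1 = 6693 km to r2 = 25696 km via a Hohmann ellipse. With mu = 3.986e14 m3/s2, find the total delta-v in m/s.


V1 = sqrt(mu/r1) = 7717.17 m/s
dV1 = V1*(sqrt(2*r2/(r1+r2)) - 1) = 2003.74 m/s
V2 = sqrt(mu/r2) = 3938.55 m/s
dV2 = V2*(1 - sqrt(2*r1/(r1+r2))) = 1406.55 m/s
Total dV = 3410 m/s

3410 m/s


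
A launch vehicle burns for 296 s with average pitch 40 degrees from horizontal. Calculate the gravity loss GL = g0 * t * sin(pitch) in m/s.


GL = 9.81 * 296 * sin(40 deg) = 1867 m/s

1867 m/s


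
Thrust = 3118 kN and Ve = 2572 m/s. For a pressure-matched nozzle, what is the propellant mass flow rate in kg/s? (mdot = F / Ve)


mdot = F / Ve = 3118000 / 2572 = 1212.3 kg/s

1212.3 kg/s


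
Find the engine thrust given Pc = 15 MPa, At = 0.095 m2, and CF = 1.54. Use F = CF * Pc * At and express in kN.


F = 1.54 * 15e6 * 0.095 = 2.1945e+06 N = 2194.5 kN

2194.5 kN


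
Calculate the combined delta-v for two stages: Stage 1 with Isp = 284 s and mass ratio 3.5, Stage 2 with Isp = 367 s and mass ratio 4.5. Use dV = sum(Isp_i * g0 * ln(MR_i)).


dV1 = 284 * 9.81 * ln(3.5) = 3490.2 m/s
dV2 = 367 * 9.81 * ln(4.5) = 5415.1 m/s
Total dV = 3490.2 + 5415.1 = 8905.3 m/s ~ 8905 m/s

8905 m/s


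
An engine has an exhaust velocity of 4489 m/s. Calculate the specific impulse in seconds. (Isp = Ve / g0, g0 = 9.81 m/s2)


Isp = Ve / g0 = 4489 / 9.81 = 457.6 s

457.6 s


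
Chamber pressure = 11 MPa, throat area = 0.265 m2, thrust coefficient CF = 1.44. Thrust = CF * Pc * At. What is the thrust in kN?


F = 1.44 * 11e6 * 0.265 = 4.1976e+06 N = 4197.6 kN

4197.6 kN


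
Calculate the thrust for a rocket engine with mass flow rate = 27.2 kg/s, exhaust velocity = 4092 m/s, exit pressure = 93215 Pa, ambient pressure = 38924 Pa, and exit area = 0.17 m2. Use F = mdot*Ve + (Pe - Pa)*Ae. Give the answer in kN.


F = 27.2 * 4092 + (93215 - 38924) * 0.17 = 120532.0 N = 120.5 kN

120.5 kN


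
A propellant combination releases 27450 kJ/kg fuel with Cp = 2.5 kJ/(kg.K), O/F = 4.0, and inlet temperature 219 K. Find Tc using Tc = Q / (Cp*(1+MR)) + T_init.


Tc = 27450 / (2.5 * (1 + 4.0)) + 219 = 2415 K

2415 K


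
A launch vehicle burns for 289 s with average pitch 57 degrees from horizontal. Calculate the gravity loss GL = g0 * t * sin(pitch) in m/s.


GL = 9.81 * 289 * sin(57 deg) = 2378 m/s

2378 m/s


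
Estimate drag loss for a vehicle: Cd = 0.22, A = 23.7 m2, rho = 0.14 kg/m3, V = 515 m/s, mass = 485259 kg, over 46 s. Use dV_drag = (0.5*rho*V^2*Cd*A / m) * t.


D = 0.5 * 0.14 * 515^2 * 0.22 * 23.7 = 96801.82 N
a = 96801.82 / 485259 = 0.1995 m/s2
dV = 0.1995 * 46 = 9.2 m/s

9.2 m/s


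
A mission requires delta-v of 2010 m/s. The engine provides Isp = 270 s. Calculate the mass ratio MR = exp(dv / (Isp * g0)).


Ve = 270 * 9.81 = 2648.7 m/s
MR = exp(2010 / 2648.7) = 2.136

2.136


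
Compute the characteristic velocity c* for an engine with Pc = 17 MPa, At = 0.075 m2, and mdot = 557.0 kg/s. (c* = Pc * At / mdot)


c* = 17e6 * 0.075 / 557.0 = 2289 m/s

2289 m/s


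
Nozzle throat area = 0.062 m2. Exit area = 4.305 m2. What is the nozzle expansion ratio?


AR = 4.305 / 0.062 = 69.4

69.4


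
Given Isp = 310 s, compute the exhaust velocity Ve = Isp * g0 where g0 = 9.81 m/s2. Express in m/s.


Ve = Isp * g0 = 310 * 9.81 = 3041.1 m/s

3041.1 m/s


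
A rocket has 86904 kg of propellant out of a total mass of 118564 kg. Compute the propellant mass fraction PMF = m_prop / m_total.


PMF = 86904 / 118564 = 0.733

0.733


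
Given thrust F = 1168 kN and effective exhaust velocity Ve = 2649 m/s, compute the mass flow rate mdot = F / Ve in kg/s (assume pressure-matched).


mdot = F / Ve = 1168000 / 2649 = 440.9 kg/s

440.9 kg/s


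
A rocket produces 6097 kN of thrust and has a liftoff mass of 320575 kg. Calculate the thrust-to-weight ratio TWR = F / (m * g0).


TWR = 6097000 / (320575 * 9.81) = 1.94

1.94


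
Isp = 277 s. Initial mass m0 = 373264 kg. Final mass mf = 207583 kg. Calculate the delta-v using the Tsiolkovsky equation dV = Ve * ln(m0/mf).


Ve = 277 * 9.81 = 2717.37 m/s
dV = 2717.37 * ln(373264/207583) = 1594 m/s

1594 m/s


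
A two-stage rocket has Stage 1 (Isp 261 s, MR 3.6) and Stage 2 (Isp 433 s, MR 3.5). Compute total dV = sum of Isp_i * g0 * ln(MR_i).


dV1 = 261 * 9.81 * ln(3.6) = 3279.7 m/s
dV2 = 433 * 9.81 * ln(3.5) = 5321.4 m/s
Total dV = 3279.7 + 5321.4 = 8601.1 m/s ~ 8601 m/s

8601 m/s


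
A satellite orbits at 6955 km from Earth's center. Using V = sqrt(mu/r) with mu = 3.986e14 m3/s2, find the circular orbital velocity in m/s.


V = sqrt(3.986e14 / 6955000) = 7570 m/s

7570 m/s


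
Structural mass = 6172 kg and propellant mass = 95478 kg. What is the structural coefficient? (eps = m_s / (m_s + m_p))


eps = 6172 / (6172 + 95478) = 0.0607

0.0607


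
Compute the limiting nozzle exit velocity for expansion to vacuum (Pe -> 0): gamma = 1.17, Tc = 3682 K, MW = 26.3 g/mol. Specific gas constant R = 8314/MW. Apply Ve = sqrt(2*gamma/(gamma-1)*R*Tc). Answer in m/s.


R = 8314 / 26.3 = 316.12 J/(kg.K)
Ve = sqrt(2 * 1.17 / (1.17 - 1) * 316.12 * 3682) = 4003 m/s

4003 m/s


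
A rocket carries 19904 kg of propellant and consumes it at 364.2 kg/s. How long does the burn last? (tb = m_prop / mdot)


tb = 19904 / 364.2 = 54.7 s

54.7 s


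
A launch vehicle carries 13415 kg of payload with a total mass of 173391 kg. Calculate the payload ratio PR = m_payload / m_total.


PR = 13415 / 173391 = 0.0774

0.0774


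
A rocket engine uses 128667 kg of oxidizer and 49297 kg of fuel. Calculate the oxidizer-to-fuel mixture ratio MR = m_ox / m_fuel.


MR = 128667 / 49297 = 2.61

2.61


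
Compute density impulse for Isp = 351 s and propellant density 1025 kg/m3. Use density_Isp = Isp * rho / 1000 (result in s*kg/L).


rho*Isp = 351 * 1025 / 1000 = 360 s*kg/L

360 s*kg/L


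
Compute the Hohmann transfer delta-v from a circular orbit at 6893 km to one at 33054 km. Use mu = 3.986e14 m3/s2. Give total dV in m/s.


V1 = sqrt(mu/r1) = 7604.39 m/s
dV1 = V1*(sqrt(2*r2/(r1+r2)) - 1) = 2178.1 m/s
V2 = sqrt(mu/r2) = 3472.61 m/s
dV2 = V2*(1 - sqrt(2*r1/(r1+r2))) = 1432.6 m/s
Total dV = 3611 m/s

3611 m/s


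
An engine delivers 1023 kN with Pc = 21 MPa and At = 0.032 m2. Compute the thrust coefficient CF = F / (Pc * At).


CF = 1023000 / (21e6 * 0.032) = 1.52

1.52


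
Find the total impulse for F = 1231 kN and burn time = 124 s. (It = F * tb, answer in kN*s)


It = 1231 * 124 = 152644 kN*s

152644 kN*s


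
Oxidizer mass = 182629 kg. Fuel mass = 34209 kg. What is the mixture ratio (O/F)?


MR = 182629 / 34209 = 5.34

5.34


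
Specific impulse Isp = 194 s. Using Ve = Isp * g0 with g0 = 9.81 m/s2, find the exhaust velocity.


Ve = Isp * g0 = 194 * 9.81 = 1903.1 m/s

1903.1 m/s


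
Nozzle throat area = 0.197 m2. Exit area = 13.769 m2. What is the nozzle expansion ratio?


AR = 13.769 / 0.197 = 69.9

69.9


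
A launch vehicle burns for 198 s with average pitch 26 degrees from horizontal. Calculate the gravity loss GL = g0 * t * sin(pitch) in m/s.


GL = 9.81 * 198 * sin(26 deg) = 851 m/s

851 m/s


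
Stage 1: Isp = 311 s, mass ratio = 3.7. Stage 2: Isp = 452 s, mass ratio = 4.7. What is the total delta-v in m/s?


dV1 = 311 * 9.81 * ln(3.7) = 3991.6 m/s
dV2 = 452 * 9.81 * ln(4.7) = 6862.1 m/s
Total dV = 3991.6 + 6862.1 = 10853.7 m/s ~ 10854 m/s

10854 m/s


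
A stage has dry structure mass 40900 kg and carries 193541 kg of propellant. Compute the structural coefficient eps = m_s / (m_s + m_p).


eps = 40900 / (40900 + 193541) = 0.1745

0.1745


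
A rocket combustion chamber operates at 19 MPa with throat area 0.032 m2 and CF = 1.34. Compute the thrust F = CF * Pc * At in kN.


F = 1.34 * 19e6 * 0.032 = 814720.0 N = 814.7 kN

814.7 kN


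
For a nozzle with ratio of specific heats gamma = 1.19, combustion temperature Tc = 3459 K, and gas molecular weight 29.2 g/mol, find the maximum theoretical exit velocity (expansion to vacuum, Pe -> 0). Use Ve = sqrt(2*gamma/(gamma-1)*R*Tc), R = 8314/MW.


R = 8314 / 29.2 = 284.73 J/(kg.K)
Ve = sqrt(2 * 1.19 / (1.19 - 1) * 284.73 * 3459) = 3512 m/s

3512 m/s


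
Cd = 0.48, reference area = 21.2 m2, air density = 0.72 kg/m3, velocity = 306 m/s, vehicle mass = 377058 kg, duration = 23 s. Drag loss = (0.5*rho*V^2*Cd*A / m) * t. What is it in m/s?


D = 0.5 * 0.72 * 306^2 * 0.48 * 21.2 = 343022.38 N
a = 343022.38 / 377058 = 0.9097 m/s2
dV = 0.9097 * 23 = 20.9 m/s

20.9 m/s


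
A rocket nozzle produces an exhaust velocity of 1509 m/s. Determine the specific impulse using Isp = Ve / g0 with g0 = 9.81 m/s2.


Isp = Ve / g0 = 1509 / 9.81 = 153.8 s

153.8 s


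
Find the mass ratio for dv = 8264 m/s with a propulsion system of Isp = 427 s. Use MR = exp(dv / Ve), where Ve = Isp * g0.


Ve = 427 * 9.81 = 4188.87 m/s
MR = exp(8264 / 4188.87) = 7.191

7.191


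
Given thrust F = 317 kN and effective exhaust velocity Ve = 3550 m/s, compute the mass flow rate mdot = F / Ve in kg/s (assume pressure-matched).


mdot = F / Ve = 317000 / 3550 = 89.3 kg/s

89.3 kg/s


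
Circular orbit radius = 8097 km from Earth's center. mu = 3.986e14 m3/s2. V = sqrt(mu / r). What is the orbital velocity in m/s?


V = sqrt(3.986e14 / 8097000) = 7016 m/s

7016 m/s


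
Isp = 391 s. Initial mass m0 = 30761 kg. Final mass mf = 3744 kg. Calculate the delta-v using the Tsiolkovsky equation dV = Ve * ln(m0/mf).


Ve = 391 * 9.81 = 3835.71 m/s
dV = 3835.71 * ln(30761/3744) = 8078 m/s

8078 m/s


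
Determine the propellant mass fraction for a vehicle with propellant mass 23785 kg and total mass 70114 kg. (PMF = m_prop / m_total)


PMF = 23785 / 70114 = 0.339

0.339


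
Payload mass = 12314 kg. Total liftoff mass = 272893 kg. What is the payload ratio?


PR = 12314 / 272893 = 0.0451

0.0451


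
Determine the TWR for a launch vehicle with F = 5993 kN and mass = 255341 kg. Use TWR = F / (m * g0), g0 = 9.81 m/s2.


TWR = 5993000 / (255341 * 9.81) = 2.39

2.39


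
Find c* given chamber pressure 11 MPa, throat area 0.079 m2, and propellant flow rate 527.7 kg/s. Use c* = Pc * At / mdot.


c* = 11e6 * 0.079 / 527.7 = 1647 m/s

1647 m/s


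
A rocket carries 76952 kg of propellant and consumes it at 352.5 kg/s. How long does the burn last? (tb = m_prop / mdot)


tb = 76952 / 352.5 = 218.3 s

218.3 s
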